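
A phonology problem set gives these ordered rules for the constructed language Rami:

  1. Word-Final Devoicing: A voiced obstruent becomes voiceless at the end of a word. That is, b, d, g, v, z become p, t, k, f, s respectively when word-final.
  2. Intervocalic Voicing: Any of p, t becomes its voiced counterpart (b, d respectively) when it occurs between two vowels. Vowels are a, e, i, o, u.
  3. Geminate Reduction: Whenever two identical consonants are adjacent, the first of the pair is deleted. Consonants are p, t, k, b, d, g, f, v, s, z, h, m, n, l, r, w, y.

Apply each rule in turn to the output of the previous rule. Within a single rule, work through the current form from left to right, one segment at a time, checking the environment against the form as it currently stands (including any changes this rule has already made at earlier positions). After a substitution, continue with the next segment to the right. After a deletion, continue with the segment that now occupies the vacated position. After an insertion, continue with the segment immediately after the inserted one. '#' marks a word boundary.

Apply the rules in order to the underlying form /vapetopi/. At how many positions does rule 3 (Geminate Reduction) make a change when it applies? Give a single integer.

1 Word-Final Devoicing: no change — [vapetopi]
2 Intervocalic Voicing: [vapetopi] → [vabedobi]
3 Geminate Reduction: no change — [vabedobi]
Rule 3 changed 0 position(s).

0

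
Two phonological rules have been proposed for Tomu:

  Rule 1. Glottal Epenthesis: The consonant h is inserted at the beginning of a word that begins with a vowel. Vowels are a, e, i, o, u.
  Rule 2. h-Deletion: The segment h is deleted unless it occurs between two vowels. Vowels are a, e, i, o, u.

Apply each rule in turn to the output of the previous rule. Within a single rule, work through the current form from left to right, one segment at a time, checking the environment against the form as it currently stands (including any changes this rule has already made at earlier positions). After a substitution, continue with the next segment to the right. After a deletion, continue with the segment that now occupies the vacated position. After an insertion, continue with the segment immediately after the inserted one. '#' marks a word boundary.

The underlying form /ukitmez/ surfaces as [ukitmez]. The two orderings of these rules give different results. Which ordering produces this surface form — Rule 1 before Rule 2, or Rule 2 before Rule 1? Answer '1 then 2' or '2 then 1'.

1 then 2

Order 1 then 2:
  1 Glottal Epenthesis: [ukitmez] → [hukitmez]
  2 h-Deletion: [hukitmez] → [ukitmez]
  result: [ukitmez]
Order 2 then 1:
  2 h-Deletion: no change — [ukitmez]
  1 Glottal Epenthesis: [ukitmez] → [hukitmez]
  result: [hukitmez]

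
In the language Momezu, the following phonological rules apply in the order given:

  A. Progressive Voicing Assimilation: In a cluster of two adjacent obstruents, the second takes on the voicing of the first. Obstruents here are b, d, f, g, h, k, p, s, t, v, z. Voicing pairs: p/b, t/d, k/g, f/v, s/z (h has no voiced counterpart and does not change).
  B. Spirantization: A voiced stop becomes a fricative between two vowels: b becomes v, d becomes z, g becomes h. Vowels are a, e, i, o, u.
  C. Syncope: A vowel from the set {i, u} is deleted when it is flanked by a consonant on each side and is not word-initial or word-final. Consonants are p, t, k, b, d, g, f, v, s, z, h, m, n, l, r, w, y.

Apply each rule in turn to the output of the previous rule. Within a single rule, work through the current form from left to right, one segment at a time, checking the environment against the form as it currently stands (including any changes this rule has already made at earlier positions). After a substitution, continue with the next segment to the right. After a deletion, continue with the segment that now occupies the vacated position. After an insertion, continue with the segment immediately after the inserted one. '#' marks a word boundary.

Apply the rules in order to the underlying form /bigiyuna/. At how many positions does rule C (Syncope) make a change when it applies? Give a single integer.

3

A Progressive Voicing Assimilation: no change — [bigiyuna]
B Spirantization: [bigiyuna] → [bihiyuna]
C Syncope: [bihiyuna] → [bhyna]
Rule C changed 3 position(s).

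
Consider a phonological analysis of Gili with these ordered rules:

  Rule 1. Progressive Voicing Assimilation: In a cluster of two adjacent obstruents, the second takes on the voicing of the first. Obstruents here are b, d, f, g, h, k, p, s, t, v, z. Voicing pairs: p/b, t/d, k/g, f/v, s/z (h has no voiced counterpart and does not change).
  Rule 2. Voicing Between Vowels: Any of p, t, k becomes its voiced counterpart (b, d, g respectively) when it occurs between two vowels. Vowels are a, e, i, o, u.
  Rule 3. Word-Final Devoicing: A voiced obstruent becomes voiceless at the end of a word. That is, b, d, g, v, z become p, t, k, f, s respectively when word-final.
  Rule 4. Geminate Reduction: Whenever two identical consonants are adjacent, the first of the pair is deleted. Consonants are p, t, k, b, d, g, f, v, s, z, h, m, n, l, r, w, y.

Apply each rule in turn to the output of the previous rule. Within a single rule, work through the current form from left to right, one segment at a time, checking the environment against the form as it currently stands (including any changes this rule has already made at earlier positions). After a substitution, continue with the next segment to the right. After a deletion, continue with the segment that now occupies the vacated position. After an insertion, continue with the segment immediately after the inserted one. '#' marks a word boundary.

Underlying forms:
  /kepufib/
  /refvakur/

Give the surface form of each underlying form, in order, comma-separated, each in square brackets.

/kepufib/:
  Rule 1 Progressive Voicing Assimilation: no change — [kepufib]
  Rule 2 Voicing Between Vowels: [kepufib] → [kebufib]
  Rule 3 Word-Final Devoicing: [kebufib] → [kebufip]
  Rule 4 Geminate Reduction: no change — [kebufip]
/refvakur/:
  Rule 1 Progressive Voicing Assimilation: [refvakur] → [reffakur]
  Rule 2 Voicing Between Vowels: [reffakur] → [reffagur]
  Rule 3 Word-Final Devoicing: no change — [reffagur]
  Rule 4 Geminate Reduction: [reffagur] → [refagur]

[kebufip], [refagur]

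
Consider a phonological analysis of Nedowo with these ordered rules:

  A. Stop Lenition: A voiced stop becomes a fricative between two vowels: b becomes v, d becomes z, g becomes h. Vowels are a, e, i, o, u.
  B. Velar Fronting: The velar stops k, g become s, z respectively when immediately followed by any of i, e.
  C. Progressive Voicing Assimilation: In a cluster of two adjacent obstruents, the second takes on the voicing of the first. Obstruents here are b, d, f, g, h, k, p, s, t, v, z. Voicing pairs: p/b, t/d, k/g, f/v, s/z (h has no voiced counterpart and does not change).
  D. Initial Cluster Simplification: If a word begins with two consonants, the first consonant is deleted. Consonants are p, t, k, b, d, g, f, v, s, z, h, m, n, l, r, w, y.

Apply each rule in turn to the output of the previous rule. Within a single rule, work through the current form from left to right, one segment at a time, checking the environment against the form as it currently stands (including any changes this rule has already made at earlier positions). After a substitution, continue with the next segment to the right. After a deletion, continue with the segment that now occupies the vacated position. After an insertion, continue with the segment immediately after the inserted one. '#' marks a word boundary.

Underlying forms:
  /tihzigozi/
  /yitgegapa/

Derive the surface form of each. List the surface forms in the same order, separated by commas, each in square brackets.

[tihsihozi], [yitsehapa]

/tihzigozi/:
  A Stop Lenition: [tihzigozi] → [tihzihozi]
  B Velar Fronting: no change — [tihzihozi]
  C Progressive Voicing Assimilation: [tihzihozi] → [tihsihozi]
  D Initial Cluster Simplification: no change — [tihsihozi]
/yitgegapa/:
  A Stop Lenition: [yitgegapa] → [yitgehapa]
  B Velar Fronting: [yitgehapa] → [yitzehapa]
  C Progressive Voicing Assimilation: [yitzehapa] → [yitsehapa]
  D Initial Cluster Simplification: no change — [yitsehapa]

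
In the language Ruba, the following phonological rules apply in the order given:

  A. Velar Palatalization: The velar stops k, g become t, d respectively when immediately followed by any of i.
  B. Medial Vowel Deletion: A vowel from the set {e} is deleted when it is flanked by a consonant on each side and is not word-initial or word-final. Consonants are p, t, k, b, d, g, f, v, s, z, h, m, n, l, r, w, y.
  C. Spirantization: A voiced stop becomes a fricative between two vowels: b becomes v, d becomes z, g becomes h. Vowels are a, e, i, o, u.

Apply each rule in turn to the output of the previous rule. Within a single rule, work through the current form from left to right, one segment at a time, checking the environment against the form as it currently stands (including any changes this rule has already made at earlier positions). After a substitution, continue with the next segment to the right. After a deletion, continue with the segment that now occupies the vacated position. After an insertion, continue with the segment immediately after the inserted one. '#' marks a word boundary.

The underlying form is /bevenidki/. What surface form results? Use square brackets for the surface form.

A Velar Palatalization: [bevenidki] → [bevenidti]
B Medial Vowel Deletion: [bevenidti] → [bvnidti]
C Spirantization: no change — [bvnidti]

[bvnidti]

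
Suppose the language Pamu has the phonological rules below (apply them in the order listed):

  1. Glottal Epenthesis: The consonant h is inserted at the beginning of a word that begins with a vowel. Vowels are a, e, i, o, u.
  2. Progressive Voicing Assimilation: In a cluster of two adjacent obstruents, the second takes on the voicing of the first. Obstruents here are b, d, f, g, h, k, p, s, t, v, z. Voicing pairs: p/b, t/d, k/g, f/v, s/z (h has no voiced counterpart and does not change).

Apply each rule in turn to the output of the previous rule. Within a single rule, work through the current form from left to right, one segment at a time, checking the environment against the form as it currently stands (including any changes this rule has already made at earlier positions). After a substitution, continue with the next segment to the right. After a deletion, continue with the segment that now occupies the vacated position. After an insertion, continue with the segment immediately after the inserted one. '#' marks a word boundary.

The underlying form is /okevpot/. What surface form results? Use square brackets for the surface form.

1 Glottal Epenthesis: [okevpot] → [hokevpot]
2 Progressive Voicing Assimilation: [hokevpot] → [hokevbot]

[hokevbot]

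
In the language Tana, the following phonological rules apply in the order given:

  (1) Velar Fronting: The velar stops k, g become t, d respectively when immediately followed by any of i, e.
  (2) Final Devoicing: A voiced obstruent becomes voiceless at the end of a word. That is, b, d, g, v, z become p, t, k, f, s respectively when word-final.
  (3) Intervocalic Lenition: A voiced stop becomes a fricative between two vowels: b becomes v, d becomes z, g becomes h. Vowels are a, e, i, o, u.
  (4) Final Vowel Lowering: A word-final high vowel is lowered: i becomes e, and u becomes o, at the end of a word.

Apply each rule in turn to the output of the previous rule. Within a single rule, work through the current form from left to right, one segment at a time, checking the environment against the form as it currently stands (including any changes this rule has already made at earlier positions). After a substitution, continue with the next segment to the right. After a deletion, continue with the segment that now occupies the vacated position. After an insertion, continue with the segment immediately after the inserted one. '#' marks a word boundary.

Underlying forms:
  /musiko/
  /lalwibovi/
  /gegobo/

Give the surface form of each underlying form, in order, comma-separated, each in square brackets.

/musiko/:
  (1) Velar Fronting: no change — [musiko]
  (2) Final Devoicing: no change — [musiko]
  (3) Intervocalic Lenition: no change — [musiko]
  (4) Final Vowel Lowering: no change — [musiko]
/lalwibovi/:
  (1) Velar Fronting: no change — [lalwibovi]
  (2) Final Devoicing: no change — [lalwibovi]
  (3) Intervocalic Lenition: [lalwibovi] → [lalwivovi]
  (4) Final Vowel Lowering: [lalwivovi] → [lalwivove]
/gegobo/:
  (1) Velar Fronting: [gegobo] → [degobo]
  (2) Final Devoicing: no change — [degobo]
  (3) Intervocalic Lenition: [degobo] → [dehovo]
  (4) Final Vowel Lowering: no change — [dehovo]

[musiko], [lalwivove], [dehovo]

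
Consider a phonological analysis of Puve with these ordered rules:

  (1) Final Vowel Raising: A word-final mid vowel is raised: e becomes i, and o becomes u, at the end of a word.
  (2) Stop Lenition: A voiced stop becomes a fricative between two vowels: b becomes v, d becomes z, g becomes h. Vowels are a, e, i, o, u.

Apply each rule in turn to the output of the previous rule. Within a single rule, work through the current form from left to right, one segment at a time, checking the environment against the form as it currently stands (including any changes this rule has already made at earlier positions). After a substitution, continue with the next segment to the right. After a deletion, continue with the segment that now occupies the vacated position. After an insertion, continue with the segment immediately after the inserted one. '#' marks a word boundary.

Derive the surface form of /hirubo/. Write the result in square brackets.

(1) Final Vowel Raising: [hirubo] → [hirubu]
(2) Stop Lenition: [hirubu] → [hiruvu]

[hiruvu]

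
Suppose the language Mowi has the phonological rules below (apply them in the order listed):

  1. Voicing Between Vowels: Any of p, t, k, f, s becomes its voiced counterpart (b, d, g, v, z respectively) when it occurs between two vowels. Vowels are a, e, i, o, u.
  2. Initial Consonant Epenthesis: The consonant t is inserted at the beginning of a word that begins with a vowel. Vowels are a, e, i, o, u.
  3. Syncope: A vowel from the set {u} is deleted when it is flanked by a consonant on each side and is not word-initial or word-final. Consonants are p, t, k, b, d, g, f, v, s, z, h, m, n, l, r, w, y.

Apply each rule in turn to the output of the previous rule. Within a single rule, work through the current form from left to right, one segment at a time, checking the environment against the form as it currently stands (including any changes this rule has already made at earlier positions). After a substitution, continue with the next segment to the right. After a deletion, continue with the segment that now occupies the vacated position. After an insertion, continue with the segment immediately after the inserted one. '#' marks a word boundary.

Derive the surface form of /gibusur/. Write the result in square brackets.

[gibzr]

1 Voicing Between Vowels: [gibusur] → [gibuzur]
2 Initial Consonant Epenthesis: no change — [gibuzur]
3 Syncope: [gibuzur] → [gibzr]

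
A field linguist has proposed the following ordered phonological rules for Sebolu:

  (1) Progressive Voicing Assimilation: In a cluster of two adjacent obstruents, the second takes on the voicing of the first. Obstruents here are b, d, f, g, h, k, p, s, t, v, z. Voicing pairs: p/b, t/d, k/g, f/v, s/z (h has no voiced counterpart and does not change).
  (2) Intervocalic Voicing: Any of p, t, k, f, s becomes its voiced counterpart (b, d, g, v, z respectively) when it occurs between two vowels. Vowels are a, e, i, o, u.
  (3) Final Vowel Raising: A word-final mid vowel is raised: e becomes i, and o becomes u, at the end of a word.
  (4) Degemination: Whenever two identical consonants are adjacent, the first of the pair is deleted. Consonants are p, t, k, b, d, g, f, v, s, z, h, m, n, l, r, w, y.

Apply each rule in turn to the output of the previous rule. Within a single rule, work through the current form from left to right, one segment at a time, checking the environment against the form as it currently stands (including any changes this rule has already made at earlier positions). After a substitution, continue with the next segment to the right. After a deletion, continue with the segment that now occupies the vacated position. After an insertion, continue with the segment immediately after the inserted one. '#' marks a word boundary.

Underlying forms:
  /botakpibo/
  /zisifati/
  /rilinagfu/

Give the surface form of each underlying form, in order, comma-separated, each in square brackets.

[bodakpibu], [zizivadi], [rilinagvu]

/botakpibo/:
  (1) Progressive Voicing Assimilation: no change — [botakpibo]
  (2) Intervocalic Voicing: [botakpibo] → [bodakpibo]
  (3) Final Vowel Raising: [bodakpibo] → [bodakpibu]
  (4) Degemination: no change — [bodakpibu]
/zisifati/:
  (1) Progressive Voicing Assimilation: no change — [zisifati]
  (2) Intervocalic Voicing: [zisifati] → [zizivadi]
  (3) Final Vowel Raising: no change — [zizivadi]
  (4) Degemination: no change — [zizivadi]
/rilinagfu/:
  (1) Progressive Voicing Assimilation: [rilinagfu] → [rilinagvu]
  (2) Intervocalic Voicing: no change — [rilinagvu]
  (3) Final Vowel Raising: no change — [rilinagvu]
  (4) Degemination: no change — [rilinagvu]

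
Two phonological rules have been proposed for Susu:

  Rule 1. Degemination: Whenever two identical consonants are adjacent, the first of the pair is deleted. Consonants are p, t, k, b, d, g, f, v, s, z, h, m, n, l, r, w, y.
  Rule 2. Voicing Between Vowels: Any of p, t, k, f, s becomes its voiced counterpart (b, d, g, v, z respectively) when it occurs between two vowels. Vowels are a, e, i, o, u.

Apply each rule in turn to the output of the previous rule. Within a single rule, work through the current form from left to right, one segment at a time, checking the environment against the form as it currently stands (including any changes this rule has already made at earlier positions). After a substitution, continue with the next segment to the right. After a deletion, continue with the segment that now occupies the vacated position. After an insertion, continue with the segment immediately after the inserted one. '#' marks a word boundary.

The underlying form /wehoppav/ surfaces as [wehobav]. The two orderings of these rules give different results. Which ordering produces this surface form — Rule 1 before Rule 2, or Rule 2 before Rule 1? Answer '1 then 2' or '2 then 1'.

Order 1 then 2:
  1 Degemination: [wehoppav] → [wehopav]
  2 Voicing Between Vowels: [wehopav] → [wehobav]
  result: [wehobav]
Order 2 then 1:
  2 Voicing Between Vowels: no change — [wehoppav]
  1 Degemination: [wehoppav] → [wehopav]
  result: [wehopav]

1 then 2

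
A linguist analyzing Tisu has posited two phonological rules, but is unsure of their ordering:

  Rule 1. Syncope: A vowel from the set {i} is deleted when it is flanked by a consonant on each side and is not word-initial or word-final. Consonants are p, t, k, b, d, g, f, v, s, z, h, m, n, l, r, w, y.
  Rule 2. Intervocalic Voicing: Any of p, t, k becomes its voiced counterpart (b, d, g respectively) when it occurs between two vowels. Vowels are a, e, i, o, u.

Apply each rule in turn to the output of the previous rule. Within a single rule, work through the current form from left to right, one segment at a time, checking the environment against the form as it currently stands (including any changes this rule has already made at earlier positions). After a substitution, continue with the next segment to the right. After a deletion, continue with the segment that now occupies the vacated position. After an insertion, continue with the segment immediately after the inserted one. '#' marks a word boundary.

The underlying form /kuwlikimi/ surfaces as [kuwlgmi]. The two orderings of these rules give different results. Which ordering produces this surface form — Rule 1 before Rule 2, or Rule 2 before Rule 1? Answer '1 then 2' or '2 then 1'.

Order 1 then 2:
  1 Syncope: [kuwlikimi] → [kuwlkmi]
  2 Intervocalic Voicing: no change — [kuwlkmi]
  result: [kuwlkmi]
Order 2 then 1:
  2 Intervocalic Voicing: [kuwlikimi] → [kuwligimi]
  1 Syncope: [kuwligimi] → [kuwlgmi]
  result: [kuwlgmi]

2 then 1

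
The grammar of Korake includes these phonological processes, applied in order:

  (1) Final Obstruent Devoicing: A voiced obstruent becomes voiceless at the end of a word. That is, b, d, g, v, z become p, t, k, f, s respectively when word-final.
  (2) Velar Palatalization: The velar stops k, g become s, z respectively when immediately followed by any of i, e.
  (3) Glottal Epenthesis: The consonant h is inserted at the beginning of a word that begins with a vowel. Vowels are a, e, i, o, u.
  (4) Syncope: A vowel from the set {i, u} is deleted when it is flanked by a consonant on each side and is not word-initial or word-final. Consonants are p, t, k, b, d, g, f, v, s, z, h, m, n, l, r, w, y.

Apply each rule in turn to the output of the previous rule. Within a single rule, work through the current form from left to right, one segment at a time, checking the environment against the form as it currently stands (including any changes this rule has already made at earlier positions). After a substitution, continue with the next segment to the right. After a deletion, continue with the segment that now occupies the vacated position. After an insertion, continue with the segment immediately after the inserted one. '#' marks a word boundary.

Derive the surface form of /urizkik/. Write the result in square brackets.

[hrzsk]

(1) Final Obstruent Devoicing: no change — [urizkik]
(2) Velar Palatalization: [urizkik] → [urizsik]
(3) Glottal Epenthesis: [urizsik] → [hurizsik]
(4) Syncope: [hurizsik] → [hrzsk]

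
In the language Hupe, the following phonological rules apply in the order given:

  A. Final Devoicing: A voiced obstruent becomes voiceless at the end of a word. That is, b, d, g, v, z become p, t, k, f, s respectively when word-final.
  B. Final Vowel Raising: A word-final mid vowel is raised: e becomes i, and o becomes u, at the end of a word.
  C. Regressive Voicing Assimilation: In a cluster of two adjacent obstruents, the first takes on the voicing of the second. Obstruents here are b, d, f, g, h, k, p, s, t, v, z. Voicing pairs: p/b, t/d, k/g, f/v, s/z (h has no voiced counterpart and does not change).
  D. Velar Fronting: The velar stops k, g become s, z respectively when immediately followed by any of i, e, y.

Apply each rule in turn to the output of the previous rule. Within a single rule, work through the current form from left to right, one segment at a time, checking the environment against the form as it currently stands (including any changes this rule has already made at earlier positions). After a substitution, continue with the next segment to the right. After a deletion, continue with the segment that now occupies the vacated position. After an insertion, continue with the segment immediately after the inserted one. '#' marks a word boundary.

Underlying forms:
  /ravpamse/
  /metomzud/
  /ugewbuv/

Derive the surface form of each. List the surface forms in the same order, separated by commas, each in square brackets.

/ravpamse/:
  A Final Devoicing: no change — [ravpamse]
  B Final Vowel Raising: [ravpamse] → [ravpamsi]
  C Regressive Voicing Assimilation: [ravpamsi] → [rafpamsi]
  D Velar Fronting: no change — [rafpamsi]
/metomzud/:
  A Final Devoicing: [metomzud] → [metomzut]
  B Final Vowel Raising: no change — [metomzut]
  C Regressive Voicing Assimilation: no change — [metomzut]
  D Velar Fronting: no change — [metomzut]
/ugewbuv/:
  A Final Devoicing: [ugewbuv] → [ugewbuf]
  B Final Vowel Raising: no change — [ugewbuf]
  C Regressive Voicing Assimilation: no change — [ugewbuf]
  D Velar Fronting: [ugewbuf] → [uzewbuf]

[rafpamsi], [metomzut], [uzewbuf]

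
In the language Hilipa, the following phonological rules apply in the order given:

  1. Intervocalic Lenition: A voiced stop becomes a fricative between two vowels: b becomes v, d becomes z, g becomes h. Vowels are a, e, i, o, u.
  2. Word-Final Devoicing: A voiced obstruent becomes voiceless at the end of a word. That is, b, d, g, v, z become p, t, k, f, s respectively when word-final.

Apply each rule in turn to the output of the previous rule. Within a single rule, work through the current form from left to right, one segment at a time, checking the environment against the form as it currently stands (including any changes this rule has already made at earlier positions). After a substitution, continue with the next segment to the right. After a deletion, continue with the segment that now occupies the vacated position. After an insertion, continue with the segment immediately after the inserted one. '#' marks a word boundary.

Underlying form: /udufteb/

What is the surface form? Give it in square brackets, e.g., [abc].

1 Intervocalic Lenition: [udufteb] → [uzufteb]
2 Word-Final Devoicing: [uzufteb] → [uzuftep]

[uzuftep]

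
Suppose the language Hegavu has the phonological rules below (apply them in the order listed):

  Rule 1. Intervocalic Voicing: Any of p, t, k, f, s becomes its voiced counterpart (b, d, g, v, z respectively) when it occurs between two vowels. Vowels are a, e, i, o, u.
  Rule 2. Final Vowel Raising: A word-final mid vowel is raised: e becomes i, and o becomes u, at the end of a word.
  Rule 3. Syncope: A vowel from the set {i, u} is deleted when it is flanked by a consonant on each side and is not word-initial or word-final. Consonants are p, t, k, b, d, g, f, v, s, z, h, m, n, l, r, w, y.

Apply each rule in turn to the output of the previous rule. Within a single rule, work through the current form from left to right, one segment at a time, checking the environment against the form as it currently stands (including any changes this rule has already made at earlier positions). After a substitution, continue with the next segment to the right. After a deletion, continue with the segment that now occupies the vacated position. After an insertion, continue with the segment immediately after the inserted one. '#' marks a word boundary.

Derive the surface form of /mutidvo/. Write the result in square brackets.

[mddvu]

Rule 1 Intervocalic Voicing: [mutidvo] → [mudidvo]
Rule 2 Final Vowel Raising: [mudidvo] → [mudidvu]
Rule 3 Syncope: [mudidvu] → [mddvu]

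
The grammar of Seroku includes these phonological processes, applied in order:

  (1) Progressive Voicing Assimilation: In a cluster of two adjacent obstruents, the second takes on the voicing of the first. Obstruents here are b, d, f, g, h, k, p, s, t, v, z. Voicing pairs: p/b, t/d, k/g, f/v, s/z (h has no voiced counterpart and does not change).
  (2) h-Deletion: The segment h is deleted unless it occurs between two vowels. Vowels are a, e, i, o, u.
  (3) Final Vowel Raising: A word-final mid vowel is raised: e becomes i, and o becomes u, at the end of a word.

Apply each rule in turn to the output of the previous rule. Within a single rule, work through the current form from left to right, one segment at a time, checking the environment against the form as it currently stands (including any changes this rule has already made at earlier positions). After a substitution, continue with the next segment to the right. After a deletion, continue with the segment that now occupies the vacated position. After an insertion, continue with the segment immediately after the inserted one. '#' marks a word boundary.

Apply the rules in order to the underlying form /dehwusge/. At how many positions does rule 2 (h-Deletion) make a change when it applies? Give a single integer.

(1) Progressive Voicing Assimilation: [dehwusge] → [dehwuske]
(2) h-Deletion: [dehwuske] → [dewuske]
(3) Final Vowel Raising: [dewuske] → [dewuski]
Rule 2 changed 1 position(s).

1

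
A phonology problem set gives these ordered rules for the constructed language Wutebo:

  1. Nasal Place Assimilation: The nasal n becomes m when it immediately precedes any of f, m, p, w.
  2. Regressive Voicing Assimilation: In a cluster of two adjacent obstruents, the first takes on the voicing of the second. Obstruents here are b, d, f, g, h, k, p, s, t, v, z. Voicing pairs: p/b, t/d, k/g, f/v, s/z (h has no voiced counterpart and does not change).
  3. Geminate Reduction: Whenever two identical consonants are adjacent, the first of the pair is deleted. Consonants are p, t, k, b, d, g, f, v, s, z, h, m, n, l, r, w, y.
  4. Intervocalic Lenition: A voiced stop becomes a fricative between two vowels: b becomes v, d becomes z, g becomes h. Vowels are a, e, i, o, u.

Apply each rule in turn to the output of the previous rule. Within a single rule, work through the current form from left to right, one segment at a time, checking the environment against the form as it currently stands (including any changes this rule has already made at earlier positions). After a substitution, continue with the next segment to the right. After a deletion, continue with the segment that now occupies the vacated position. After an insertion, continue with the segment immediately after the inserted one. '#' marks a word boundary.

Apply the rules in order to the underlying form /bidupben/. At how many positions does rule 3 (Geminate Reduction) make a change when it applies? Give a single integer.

1

1 Nasal Place Assimilation: no change — [bidupben]
2 Regressive Voicing Assimilation: [bidupben] → [bidubben]
3 Geminate Reduction: [bidubben] → [biduben]
4 Intervocalic Lenition: [biduben] → [bizuven]
Rule 3 changed 1 position(s).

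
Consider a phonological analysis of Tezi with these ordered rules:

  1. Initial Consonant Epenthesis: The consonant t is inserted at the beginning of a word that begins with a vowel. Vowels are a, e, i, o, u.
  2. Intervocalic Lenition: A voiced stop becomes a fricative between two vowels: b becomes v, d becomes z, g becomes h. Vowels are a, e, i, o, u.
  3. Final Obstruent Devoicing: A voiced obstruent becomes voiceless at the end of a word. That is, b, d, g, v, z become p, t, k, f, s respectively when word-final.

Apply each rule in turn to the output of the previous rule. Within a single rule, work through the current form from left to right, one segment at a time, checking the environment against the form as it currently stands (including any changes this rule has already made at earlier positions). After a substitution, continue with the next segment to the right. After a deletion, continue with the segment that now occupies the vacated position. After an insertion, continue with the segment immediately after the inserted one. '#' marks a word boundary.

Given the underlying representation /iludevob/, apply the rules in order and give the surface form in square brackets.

[tiluzevop]

1 Initial Consonant Epenthesis: [iludevob] → [tiludevob]
2 Intervocalic Lenition: [tiludevob] → [tiluzevob]
3 Final Obstruent Devoicing: [tiluzevob] → [tiluzevop]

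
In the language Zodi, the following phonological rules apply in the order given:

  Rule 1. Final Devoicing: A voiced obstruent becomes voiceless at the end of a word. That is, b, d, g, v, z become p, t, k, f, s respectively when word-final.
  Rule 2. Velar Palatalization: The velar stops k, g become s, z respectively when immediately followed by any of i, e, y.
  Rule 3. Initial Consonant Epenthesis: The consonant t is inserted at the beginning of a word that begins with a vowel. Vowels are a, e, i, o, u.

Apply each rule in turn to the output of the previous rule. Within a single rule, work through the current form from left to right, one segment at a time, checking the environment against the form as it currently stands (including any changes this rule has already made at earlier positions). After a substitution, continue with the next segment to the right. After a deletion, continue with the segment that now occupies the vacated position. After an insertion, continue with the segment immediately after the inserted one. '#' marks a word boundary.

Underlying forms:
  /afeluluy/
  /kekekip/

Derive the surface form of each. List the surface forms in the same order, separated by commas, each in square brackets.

/afeluluy/:
  Rule 1 Final Devoicing: no change — [afeluluy]
  Rule 2 Velar Palatalization: no change — [afeluluy]
  Rule 3 Initial Consonant Epenthesis: [afeluluy] → [tafeluluy]
/kekekip/:
  Rule 1 Final Devoicing: no change — [kekekip]
  Rule 2 Velar Palatalization: [kekekip] → [sesesip]
  Rule 3 Initial Consonant Epenthesis: no change — [sesesip]

[tafeluluy], [sesesip]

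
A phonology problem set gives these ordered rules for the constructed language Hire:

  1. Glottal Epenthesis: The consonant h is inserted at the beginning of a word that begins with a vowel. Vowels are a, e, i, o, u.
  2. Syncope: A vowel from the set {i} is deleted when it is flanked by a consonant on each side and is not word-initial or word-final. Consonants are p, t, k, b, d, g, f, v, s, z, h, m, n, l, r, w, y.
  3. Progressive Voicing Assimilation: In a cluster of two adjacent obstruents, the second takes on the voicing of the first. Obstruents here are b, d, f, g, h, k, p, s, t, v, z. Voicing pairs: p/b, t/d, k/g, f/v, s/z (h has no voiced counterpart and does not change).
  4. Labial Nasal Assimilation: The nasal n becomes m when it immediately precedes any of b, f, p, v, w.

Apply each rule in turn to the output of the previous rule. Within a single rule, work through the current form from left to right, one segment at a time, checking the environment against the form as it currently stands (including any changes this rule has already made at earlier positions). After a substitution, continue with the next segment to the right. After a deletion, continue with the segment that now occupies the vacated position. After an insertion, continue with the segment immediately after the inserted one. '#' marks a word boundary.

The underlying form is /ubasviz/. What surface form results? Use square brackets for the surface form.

[hubasfs]

1 Glottal Epenthesis: [ubasviz] → [hubasviz]
2 Syncope: [hubasviz] → [hubasvz]
3 Progressive Voicing Assimilation: [hubasvz] → [hubasfs]
4 Labial Nasal Assimilation: no change — [hubasfs]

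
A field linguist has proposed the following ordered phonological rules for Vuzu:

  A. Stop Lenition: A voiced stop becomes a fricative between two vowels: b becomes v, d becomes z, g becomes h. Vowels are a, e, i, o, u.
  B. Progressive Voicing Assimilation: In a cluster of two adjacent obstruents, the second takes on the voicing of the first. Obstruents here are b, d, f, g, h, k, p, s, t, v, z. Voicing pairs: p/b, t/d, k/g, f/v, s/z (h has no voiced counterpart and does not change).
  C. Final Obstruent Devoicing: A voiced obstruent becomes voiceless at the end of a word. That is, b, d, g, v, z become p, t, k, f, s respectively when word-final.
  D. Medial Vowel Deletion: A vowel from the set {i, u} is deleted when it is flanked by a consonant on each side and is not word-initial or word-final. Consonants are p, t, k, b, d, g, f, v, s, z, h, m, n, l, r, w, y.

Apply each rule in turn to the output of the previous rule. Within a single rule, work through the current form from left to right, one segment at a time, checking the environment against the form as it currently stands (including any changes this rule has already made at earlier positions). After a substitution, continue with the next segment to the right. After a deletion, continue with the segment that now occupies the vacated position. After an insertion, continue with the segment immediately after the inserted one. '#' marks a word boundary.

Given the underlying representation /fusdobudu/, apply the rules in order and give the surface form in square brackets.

[fstovzu]

A Stop Lenition: [fusdobudu] → [fusdovuzu]
B Progressive Voicing Assimilation: [fusdovuzu] → [fustovuzu]
C Final Obstruent Devoicing: no change — [fustovuzu]
D Medial Vowel Deletion: [fustovuzu] → [fstovzu]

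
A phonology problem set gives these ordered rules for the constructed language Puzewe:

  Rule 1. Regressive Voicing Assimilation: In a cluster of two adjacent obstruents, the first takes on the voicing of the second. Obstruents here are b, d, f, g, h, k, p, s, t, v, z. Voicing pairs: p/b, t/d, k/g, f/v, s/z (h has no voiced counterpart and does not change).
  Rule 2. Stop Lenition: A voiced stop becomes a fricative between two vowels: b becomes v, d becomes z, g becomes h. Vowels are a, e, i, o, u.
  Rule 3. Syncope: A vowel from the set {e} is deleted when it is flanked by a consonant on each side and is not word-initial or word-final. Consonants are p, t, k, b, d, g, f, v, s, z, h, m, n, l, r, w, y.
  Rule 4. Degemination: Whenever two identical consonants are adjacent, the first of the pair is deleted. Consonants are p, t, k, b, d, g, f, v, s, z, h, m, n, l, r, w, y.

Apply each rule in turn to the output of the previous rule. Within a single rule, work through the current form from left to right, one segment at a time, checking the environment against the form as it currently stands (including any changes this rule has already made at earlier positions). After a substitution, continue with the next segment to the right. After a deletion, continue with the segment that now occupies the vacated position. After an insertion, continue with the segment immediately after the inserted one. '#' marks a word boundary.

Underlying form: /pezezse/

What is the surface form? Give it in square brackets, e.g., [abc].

[pzse]

Rule 1 Regressive Voicing Assimilation: [pezezse] → [pezesse]
Rule 2 Stop Lenition: no change — [pezesse]
Rule 3 Syncope: [pezesse] → [pzsse]
Rule 4 Degemination: [pzsse] → [pzse]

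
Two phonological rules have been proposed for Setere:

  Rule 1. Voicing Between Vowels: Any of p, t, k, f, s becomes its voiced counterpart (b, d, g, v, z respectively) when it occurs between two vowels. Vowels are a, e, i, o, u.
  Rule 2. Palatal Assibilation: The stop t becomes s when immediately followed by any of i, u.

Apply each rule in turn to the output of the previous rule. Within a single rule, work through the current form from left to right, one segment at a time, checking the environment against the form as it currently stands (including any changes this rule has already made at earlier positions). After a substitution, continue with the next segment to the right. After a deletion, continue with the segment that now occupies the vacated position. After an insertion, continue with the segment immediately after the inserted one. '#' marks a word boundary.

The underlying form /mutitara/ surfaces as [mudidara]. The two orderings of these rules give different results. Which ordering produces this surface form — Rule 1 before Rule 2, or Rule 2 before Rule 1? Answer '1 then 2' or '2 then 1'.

1 then 2

Order 1 then 2:
  1 Voicing Between Vowels: [mutitara] → [mudidara]
  2 Palatal Assibilation: no change — [mudidara]
  result: [mudidara]
Order 2 then 1:
  2 Palatal Assibilation: [mutitara] → [musitara]
  1 Voicing Between Vowels: [musitara] → [muzidara]
  result: [muzidara]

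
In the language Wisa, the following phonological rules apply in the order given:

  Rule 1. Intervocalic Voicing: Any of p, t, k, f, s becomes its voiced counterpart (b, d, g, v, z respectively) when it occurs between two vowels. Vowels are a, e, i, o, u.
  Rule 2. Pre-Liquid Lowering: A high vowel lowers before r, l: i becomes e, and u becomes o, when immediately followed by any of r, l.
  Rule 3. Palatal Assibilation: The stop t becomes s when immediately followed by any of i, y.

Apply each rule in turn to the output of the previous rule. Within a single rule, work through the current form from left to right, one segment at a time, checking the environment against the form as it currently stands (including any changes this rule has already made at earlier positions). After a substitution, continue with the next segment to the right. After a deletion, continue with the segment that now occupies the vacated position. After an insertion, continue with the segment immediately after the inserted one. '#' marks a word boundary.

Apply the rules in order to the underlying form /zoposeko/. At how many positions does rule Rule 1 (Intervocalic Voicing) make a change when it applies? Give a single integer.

Rule 1 Intervocalic Voicing: [zoposeko] → [zobozego]
Rule 2 Pre-Liquid Lowering: no change — [zobozego]
Rule 3 Palatal Assibilation: no change — [zobozego]
Rule Rule 1 changed 3 position(s).

3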